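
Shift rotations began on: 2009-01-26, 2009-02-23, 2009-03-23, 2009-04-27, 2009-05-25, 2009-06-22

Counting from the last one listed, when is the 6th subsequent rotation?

All dates are Mondays, 28, 28, 35, 28, 28 days apart.
Specifically, the 4th Monday of each month.
4th Monday of July 2009: 2009-07-27.
August 2009 — 4th Monday is 2009-08-24.
September 2009 — 4th Monday is 2009-09-28.
4th Monday of October 2009: 2009-10-26.
4th Monday of November 2009: 2009-11-23.
4th Monday of December 2009: 2009-12-28.

2009-12-28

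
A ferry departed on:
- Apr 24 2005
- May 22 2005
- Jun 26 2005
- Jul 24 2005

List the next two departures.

All dates are Sundays, 28, 35, 28 days apart.
Specifically, the 4th Sunday of each month.
August 2005 — 4th Sunday is Aug 28 2005.
4th Sunday of September 2005: Sep 25 2005.

Aug 28 2005, Sep 25 2005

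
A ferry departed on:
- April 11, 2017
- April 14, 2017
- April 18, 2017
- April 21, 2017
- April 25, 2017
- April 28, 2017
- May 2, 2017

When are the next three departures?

The gap pattern 3, 4, 3, 4, 3, 4 repeats every 2 events.
These are the Tuesdays and Fridays of each week.
The following Friday is May 5, 2017.
Next Tuesday: May 9, 2017.
Next Friday: May 12, 2017.

May 5, 2017; May 9, 2017; May 12, 2017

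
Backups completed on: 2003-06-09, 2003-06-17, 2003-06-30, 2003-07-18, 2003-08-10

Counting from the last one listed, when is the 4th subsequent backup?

The spacing grows by 5 each time: 8, 13, 18, 23 days.
Next gap: 28 days. 2003-08-10 + 28 days = 2003-09-07.
Next gap: 33 days. 2003-09-07 + 33 days = 2003-10-10.
Next gap: 38 days. 2003-10-10 + 38 days = 2003-11-17.
Next gap: 43 days. 2003-11-17 + 43 days = 2003-12-30.

2003-12-30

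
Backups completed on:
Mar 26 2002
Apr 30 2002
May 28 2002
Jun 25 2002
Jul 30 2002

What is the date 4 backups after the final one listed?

Nov 26 2002

All Tuesdays; the gaps (35, 28, 28, 35) vary with month length.
This is the last Tuesday of each month.
August 2002 ends with Tuesday Aug 27 2002.
Last Tuesday of September 2002: Sep 24 2002.
Last Tuesday of October 2002: Oct 29 2002.
Last Tuesday of November 2002: Nov 26 2002.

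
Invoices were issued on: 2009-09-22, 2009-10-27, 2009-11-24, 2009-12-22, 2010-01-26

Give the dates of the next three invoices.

All dates are Tuesdays, 35, 28, 28, 35 days apart.
Specifically, the 4th Tuesday of each month.
February 2010 — 4th Tuesday is 2010-02-23.
4th Tuesday of March 2010: 2010-03-23.
April 2010 — 4th Tuesday is 2010-04-27.

2010-02-23, 2010-03-23, 2010-04-27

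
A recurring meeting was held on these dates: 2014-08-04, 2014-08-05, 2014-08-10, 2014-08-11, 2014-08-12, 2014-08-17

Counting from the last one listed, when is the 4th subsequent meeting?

2014-08-25

Gaps: 1, 5, 1, 1, 5 days — not constant, but cyclic with period 3.
The events fall on every Monday, Tuesday and Sunday.
The following Monday is 2014-08-18.
Next Tuesday: 2014-08-19.
Next Sunday: 2014-08-24.
Next Monday: 2014-08-25.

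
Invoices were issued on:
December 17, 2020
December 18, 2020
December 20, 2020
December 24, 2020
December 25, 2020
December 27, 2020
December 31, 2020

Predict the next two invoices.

January 1, 2021; January 3, 2021

The gap pattern 1, 2, 4, 1, 2, 4 repeats every 3 events.
These are the Thursdays, Fridays and Sundays of each week.
The following Friday is January 1, 2021.
The following Sunday is January 3, 2021.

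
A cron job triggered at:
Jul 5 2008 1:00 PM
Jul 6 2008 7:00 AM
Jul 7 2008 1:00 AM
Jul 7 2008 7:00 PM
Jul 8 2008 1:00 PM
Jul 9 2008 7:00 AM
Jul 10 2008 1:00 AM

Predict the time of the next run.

Jul 10 2008 7:00 PM

Gaps: 18, 18, 18, 18, 18, 18 hours — each event is 18 hours after the previous one.
Jul 10 2008 1:00 AM + 18 h = Jul 10 2008 7:00 PM.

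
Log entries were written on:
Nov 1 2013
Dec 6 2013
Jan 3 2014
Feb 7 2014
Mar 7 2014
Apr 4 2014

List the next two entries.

May 2 2014, Jun 6 2014

Gaps: 35, 28, 35, 28, 28 days — a mix of 28 and 35. Every date is a Friday.
Each is the 1st Friday of its month.
May 2014 — 1st Friday is May 2 2014.
1st Friday of June 2014: Jun 6 2014.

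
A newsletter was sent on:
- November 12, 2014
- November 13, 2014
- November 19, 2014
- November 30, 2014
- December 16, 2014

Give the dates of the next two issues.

Gaps: 1, 6, 11, 16 days — each gap is 5 larger than the previous one.
Next gap: 21 days. December 16, 2014 + 21 days = January 6, 2015.
Next gap: 26 days. January 6, 2015 + 26 days = February 1, 2015.

January 6, 2015; February 1, 2015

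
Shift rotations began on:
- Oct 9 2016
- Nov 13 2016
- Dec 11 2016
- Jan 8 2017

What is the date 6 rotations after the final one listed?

Jul 9 2017

All dates are Sundays, 35, 28, 28 days apart.
Specifically, the 2nd Sunday of each month.
February 2017 — 2nd Sunday is Feb 12 2017.
2nd Sunday of March 2017: Mar 12 2017.
2nd Sunday of April 2017: Apr 9 2017.
2nd Sunday of May 2017: May 14 2017.
June 2017 — 2nd Sunday is Jun 11 2017.
2nd Sunday of July 2017: Jul 9 2017.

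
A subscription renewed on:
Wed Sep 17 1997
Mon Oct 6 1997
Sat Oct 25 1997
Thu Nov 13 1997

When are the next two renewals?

Every event comes 19 days after the last (19, 19, 19).
Thu Nov 13 1997 + 19 days = Tue Dec 2 1997.
Tue Dec 2 1997 + 19 days = Sun Dec 21 1997.

Tue Dec 2 1997, Sun Dec 21 1997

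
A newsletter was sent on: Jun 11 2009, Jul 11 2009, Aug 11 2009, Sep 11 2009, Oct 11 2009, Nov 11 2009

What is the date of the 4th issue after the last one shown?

Each date is the 11th; the gaps (30, 31, 31, 30, 31) track the month lengths.
The rule is the 11th of each month.
Next: December 2009 → Dec 11 2009.
Next: January 2010 → Jan 11 2010.
February 2010: Feb 11 2010.
March 2010: Mar 11 2010.

Mar 11 2010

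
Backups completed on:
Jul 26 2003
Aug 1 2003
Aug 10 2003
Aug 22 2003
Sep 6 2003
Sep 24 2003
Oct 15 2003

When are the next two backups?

Intervals are 6, 9, 12, 15, 18, 21 days — an arithmetic progression with common difference 3.
Next gap: 24 days. Oct 15 2003 + 24 days = Nov 8 2003.
Next gap: 27 days. Nov 8 2003 + 27 days = Dec 5 2003.

Nov 8 2003, Dec 5 2003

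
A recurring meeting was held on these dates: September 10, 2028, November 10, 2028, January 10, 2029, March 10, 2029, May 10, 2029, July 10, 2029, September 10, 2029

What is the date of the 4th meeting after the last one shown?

The day-of-month is always 10 (61, 61, 59, 61, 61, 62 days between events).
So this recurs on the 10th of every 2 months.
Next: November 2029 → November 10, 2029.
Next: January 2030 → January 10, 2030.
March 2030: March 10, 2030.
Next: May 2030 → May 10, 2030.

May 10, 2030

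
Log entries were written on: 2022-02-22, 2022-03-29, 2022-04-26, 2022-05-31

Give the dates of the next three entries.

These are Tuesdays with 35, 28, 35-day gaps.
Each is the final Tuesday of its month — 2022-03-29 is past the 28th, so '4th Tuesday' doesn't fit.
Last Tuesday of June 2022: 2022-06-28.
July 2022 ends with Tuesday 2022-07-26.
August 2022 ends with Tuesday 2022-08-30.

2022-06-28, 2022-07-26, 2022-08-30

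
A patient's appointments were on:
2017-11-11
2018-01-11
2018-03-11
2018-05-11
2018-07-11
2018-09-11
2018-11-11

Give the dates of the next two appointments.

Gaps: 61, 59, 61, 61, 62, 61 days — not constant. Every event is on the 11th of the month.
Pattern: the 11th of every 2 months.
Next: January 2019 → 2019-01-11.
March 2019: 2019-03-11.

2019-01-11, 2019-03-11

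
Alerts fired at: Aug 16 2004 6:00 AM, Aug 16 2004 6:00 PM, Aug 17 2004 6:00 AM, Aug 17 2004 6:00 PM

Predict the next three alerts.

Aug 18 2004 6:00 AM, Aug 18 2004 6:00 PM, Aug 19 2004 6:00 AM

Gaps: 12, 12, 12 hours — each event is 12 hours after the previous one.
Aug 17 2004 6:00 PM + 12 h = Aug 18 2004 6:00 AM.
Aug 18 2004 6:00 AM + 12 h = Aug 18 2004 6:00 PM.
Aug 18 2004 6:00 PM + 12 h = Aug 19 2004 6:00 AM.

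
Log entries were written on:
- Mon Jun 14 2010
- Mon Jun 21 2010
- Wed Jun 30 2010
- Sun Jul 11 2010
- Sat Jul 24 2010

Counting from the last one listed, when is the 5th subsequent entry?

Gaps: 7, 9, 11, 13 days — each gap is 2 larger than the previous one.
Next gap: 15 days. Sat Jul 24 2010 + 15 days = Sun Aug 8 2010.
Next gap: 17 days. Sun Aug 8 2010 + 17 days = Wed Aug 25 2010.
Next gap: 19 days. Wed Aug 25 2010 + 19 days = Mon Sep 13 2010.
Next gap: 21 days. Mon Sep 13 2010 + 21 days = Mon Oct 4 2010.
Next gap: 23 days. Mon Oct 4 2010 + 23 days = Wed Oct 27 2010.

Wed Oct 27 2010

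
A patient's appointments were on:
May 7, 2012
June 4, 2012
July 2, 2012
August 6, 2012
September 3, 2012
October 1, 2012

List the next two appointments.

All dates are Mondays, 28, 28, 35, 28, 28 days apart.
Specifically, the 1st Monday of each month.
1st Monday of November 2012: November 5, 2012.
December 2012 — 1st Monday is December 3, 2012.

November 5, 2012; December 3, 2012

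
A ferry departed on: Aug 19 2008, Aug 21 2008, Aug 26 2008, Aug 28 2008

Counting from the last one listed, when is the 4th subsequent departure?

The gap pattern 2, 5, 2 repeats every 2 events.
These are the Tuesdays and Thursdays of each week.
The following Tuesday is Sep 2 2008.
Next Thursday: Sep 4 2008.
Next Tuesday: Sep 9 2008.
Next Thursday: Sep 11 2008.

Sep 11 2008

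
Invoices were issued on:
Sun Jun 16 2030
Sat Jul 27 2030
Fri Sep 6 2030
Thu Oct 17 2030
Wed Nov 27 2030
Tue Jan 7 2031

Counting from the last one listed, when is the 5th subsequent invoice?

Gaps between consecutive events: 41, 41, 41, 41, 41 days — a constant 41-day interval.
Tue Jan 7 2031 + 41 days = Mon Feb 17 2031.
Mon Feb 17 2031 + 41 days = Sun Mar 30 2031.
Sun Mar 30 2031 + 41 days = Sat May 10 2031.
Sat May 10 2031 + 41 days = Fri Jun 20 2031.
Fri Jun 20 2031 + 41 days = Thu Jul 31 2031.

Thu Jul 31 2031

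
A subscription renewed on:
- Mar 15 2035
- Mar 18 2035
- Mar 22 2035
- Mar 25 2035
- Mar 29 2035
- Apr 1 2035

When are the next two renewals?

Every event lands on a Thursday or Sunday (gaps cycle 3, 4, 3, 4, 3).
So the schedule is: every Thursday and Sunday.
Next Thursday: Apr 5 2035.
The following Sunday is Apr 8 2035.

Apr 5 2035, Apr 8 2035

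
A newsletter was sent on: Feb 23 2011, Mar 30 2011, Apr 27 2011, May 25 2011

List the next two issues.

Jun 29 2011, Jul 27 2011

These are Wednesdays with 35, 28, 28-day gaps.
Each is the final Wednesday of its month — Mar 30 2011 is past the 28th, so '4th Wednesday' doesn't fit.
June 2011 ends with Wednesday Jun 29 2011.
Last Wednesday of July 2011: Jul 27 2011.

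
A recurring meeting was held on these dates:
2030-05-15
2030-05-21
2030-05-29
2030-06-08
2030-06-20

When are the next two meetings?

The spacing grows by 2 each time: 6, 8, 10, 12 days.
Next gap: 14 days. 2030-06-20 + 14 days = 2030-07-04.
Next gap: 16 days. 2030-07-04 + 16 days = 2030-07-20.

2030-07-04, 2030-07-20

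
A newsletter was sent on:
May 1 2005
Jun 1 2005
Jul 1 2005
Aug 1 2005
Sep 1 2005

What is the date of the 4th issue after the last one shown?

Jan 1 2006

Each date is the 1st; the gaps (31, 30, 31, 31) track the month lengths.
The rule is the 1st of each month.
Next: October 2005 → Oct 1 2005.
Next: November 2005 → Nov 1 2005.
Next: December 2005 → Dec 1 2005.
Next: January 2006 → Jan 1 2006.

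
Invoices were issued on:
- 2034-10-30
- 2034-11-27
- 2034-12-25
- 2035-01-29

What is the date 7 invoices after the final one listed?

2035-08-27

Every date is a Monday; gaps 28, 28, 35 days.
Each is the last Monday of its month (at least one falls on the 29th or later, ruling out '4th Monday').
Last Monday of February 2035: 2035-02-26.
March 2035 ends with Monday 2035-03-26.
April 2035 ends with Monday 2035-04-30.
Last Monday of May 2035: 2035-05-28.
Last Monday of June 2035: 2035-06-25.
Last Monday of July 2035: 2035-07-30.
August 2035 ends with Monday 2035-08-27.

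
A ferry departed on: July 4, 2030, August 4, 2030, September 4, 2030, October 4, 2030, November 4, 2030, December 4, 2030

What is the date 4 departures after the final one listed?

April 4, 2031

Gaps: 31, 31, 30, 31, 30 days — not constant. Every event is on the 4th of the month.
Pattern: the 4th of each month.
Next: January 2031 → January 4, 2031.
Next: February 2031 → February 4, 2031.
Next: March 2031 → March 4, 2031.
April 2031: April 4, 2031.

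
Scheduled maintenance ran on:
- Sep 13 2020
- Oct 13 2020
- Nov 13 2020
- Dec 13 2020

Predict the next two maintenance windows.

Jan 13 2021, Feb 13 2021

Gaps: 30, 31, 30 days — not constant. Every event is on the 13th of the month.
Pattern: the 13th of each month.
Next: January 2021 → Jan 13 2021.
Next: February 2021 → Feb 13 2021.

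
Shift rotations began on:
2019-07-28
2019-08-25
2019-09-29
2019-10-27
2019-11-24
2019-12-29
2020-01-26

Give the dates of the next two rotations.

2020-02-23, 2020-03-29

Every date is a Sunday; gaps 28, 35, 28, 28, 35, 28 days.
Each is the last Sunday of its month (at least one falls on the 29th or later, ruling out '4th Sunday').
Last Sunday of February 2020: 2020-02-23.
March 2020 ends with Sunday 2020-03-29.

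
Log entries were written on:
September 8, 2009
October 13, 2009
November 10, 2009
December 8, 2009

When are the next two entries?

All dates are Tuesdays, 35, 28, 28 days apart.
Specifically, the 2nd Tuesday of each month.
January 2010 — 2nd Tuesday is January 12, 2010.
February 2010 — 2nd Tuesday is February 9, 2010.

January 12, 2010; February 9, 2010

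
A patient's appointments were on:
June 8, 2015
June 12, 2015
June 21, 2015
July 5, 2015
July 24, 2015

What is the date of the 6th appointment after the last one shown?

February 28, 2016

Intervals are 4, 9, 14, 19 days — an arithmetic progression with common difference 5.
Next gap: 24 days. July 24, 2015 + 24 days = August 17, 2015.
Next gap: 29 days. August 17, 2015 + 29 days = September 15, 2015.
Next gap: 34 days. September 15, 2015 + 34 days = October 19, 2015.
Next gap: 39 days. October 19, 2015 + 39 days = November 27, 2015.
Next gap: 44 days. November 27, 2015 + 44 days = January 10, 2016.
Next gap: 49 days. January 10, 2016 + 49 days = February 28, 2016.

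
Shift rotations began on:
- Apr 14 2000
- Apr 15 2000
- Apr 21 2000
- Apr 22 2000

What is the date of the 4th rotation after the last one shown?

Gaps: 1, 6, 1 days — not constant, but cyclic with period 2.
The events fall on every Friday and Saturday.
Next Friday: Apr 28 2000.
Next Saturday: Apr 29 2000.
Next Friday: May 5 2000.
The following Saturday is May 6 2000.

May 6 2000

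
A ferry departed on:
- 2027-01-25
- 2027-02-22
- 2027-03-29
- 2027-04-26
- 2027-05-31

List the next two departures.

2027-06-28, 2027-07-26

Every date is a Monday; gaps 28, 35, 28, 35 days.
Each is the last Monday of its month (at least one falls on the 29th or later, ruling out '4th Monday').
June 2027 ends with Monday 2027-06-28.
July 2027 ends with Monday 2027-07-26.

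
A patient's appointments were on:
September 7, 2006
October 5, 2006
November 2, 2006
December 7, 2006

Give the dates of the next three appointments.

January 4, 2007; February 1, 2007; March 1, 2007

Gaps: 28, 28, 35 days — a mix of 28 and 35. Every date is a Thursday.
Each is the 1st Thursday of its month.
January 2007 — 1st Thursday is January 4, 2007.
1st Thursday of February 2007: February 1, 2007.
1st Thursday of March 2007: March 1, 2007.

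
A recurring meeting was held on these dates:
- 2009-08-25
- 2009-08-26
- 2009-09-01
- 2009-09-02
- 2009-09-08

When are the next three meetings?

Every event lands on a Tuesday or Wednesday (gaps cycle 1, 6, 1, 6).
So the schedule is: every Tuesday and Wednesday.
Next Wednesday: 2009-09-09.
Next Tuesday: 2009-09-15.
The following Wednesday is 2009-09-16.

2009-09-09, 2009-09-15, 2009-09-16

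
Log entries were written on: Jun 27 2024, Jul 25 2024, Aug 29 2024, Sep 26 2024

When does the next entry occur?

Every date is a Thursday; gaps 28, 35, 28 days.
Each is the last Thursday of its month (at least one falls on the 29th or later, ruling out '4th Thursday').
Last Thursday of October 2024: Oct 31 2024.

Oct 31 2024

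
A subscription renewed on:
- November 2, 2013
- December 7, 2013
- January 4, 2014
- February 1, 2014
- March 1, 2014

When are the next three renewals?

April 5, 2014; May 3, 2014; June 7, 2014

Gaps: 35, 28, 28, 28 days — a mix of 28 and 35. Every date is a Saturday.
Each is the 1st Saturday of its month.
April 2014 — 1st Saturday is April 5, 2014.
May 2014 — 1st Saturday is May 3, 2014.
June 2014 — 1st Saturday is June 7, 2014.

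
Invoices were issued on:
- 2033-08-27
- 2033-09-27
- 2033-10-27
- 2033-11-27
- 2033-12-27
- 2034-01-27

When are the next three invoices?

Each date is the 27th; the gaps (31, 30, 31, 30, 31) track the month lengths.
The rule is the 27th of each month.
Next: February 2034 → 2034-02-27.
Next: March 2034 → 2034-03-27.
Next: April 2034 → 2034-04-27.

2034-02-27, 2034-03-27, 2034-04-27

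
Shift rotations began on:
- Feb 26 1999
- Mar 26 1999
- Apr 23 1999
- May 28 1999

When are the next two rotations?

Gaps: 28, 28, 35 days — a mix of 28 and 35. Every date is a Friday.
Each is the 4th Friday of its month.
4th Friday of June 1999: Jun 25 1999.
4th Friday of July 1999: Jul 23 1999.

Jun 25 1999, Jul 23 1999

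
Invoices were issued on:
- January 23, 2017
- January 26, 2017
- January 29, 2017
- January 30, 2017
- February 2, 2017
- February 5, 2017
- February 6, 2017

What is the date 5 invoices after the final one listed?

The gap pattern 3, 3, 1, 3, 3, 1 repeats every 3 events.
These are the Mondays, Thursdays and Sundays of each week.
The following Thursday is February 9, 2017.
Next Sunday: February 12, 2017.
Next Monday: February 13, 2017.
Next Thursday: February 16, 2017.
Next Sunday: February 19, 2017.

February 19, 2017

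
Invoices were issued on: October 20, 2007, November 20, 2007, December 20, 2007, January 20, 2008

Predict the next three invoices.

Each date is the 20th; the gaps (31, 30, 31) track the month lengths.
The rule is the 20th of each month.
Next: February 2008 → February 20, 2008.
March 2008: March 20, 2008.
April 2008: April 20, 2008.

February 20, 2008; March 20, 2008; April 20, 2008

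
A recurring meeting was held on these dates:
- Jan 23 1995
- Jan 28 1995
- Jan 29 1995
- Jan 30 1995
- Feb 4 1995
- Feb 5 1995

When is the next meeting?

The gap pattern 5, 1, 1, 5, 1 repeats every 3 events.
These are the Mondays, Saturdays and Sundays of each week.
The following Monday is Feb 6 1995.

Feb 6 1995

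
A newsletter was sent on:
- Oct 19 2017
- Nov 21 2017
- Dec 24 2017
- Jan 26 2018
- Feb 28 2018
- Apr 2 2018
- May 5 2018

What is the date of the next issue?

Gaps between consecutive events: 33, 33, 33, 33, 33, 33 days — a constant 33-day interval.
May 5 2018 + 33 days = Jun 7 2018.

Jun 7 2018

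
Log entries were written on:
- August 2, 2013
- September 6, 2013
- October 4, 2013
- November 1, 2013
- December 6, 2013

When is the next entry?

January 3, 2014

Gaps: 35, 28, 28, 35 days — a mix of 28 and 35. Every date is a Friday.
Each is the 1st Friday of its month.
January 2014 — 1st Friday is January 3, 2014.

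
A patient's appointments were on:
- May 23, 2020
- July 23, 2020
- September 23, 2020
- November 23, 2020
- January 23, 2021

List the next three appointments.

Gaps: 61, 62, 61, 61 days — not constant. Every event is on the 23rd of the month.
Pattern: the 23rd of every 2 months.
Next: March 2021 → March 23, 2021.
May 2021: May 23, 2021.
July 2021: July 23, 2021.

March 23, 2021; May 23, 2021; July 23, 2021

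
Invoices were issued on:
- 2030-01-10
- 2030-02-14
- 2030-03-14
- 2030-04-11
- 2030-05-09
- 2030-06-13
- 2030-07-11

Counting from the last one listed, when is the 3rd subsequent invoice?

2030-10-10

Gaps: 35, 28, 28, 28, 35, 28 days — a mix of 28 and 35. Every date is a Thursday.
Each is the 2nd Thursday of its month.
August 2030 — 2nd Thursday is 2030-08-08.
September 2030 — 2nd Thursday is 2030-09-12.
2nd Thursday of October 2030: 2030-10-10.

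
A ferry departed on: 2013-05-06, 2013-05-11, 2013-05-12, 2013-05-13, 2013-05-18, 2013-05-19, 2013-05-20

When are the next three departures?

2013-05-25, 2013-05-26, 2013-05-27

Gaps: 5, 1, 1, 5, 1, 1 days — not constant, but cyclic with period 3.
The events fall on every Monday, Saturday and Sunday.
The following Saturday is 2013-05-25.
Next Sunday: 2013-05-26.
The following Monday is 2013-05-27.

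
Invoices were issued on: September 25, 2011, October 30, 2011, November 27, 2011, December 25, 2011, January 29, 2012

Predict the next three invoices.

February 26, 2012; March 25, 2012; April 29, 2012

These are Sundays with 35, 28, 28, 35-day gaps.
Each is the final Sunday of its month — October 30, 2011 is past the 28th, so '4th Sunday' doesn't fit.
February 2012 ends with Sunday February 26, 2012.
Last Sunday of March 2012: March 25, 2012.
Last Sunday of April 2012: April 29, 2012.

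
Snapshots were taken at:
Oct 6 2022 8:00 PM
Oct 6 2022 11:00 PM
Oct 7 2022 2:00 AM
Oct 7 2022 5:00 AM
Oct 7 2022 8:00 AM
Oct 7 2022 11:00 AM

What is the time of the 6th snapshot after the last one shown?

Oct 8 2022 5:00 AM

Gaps: 3, 3, 3, 3, 3 hours — each event is 3 hours after the previous one.
Oct 7 2022 11:00 AM + 3 h = Oct 7 2022 2:00 PM.
Oct 7 2022 2:00 PM + 3 h = Oct 7 2022 5:00 PM.
Oct 7 2022 5:00 PM + 3 h = Oct 7 2022 8:00 PM.
Oct 7 2022 8:00 PM + 3 h = Oct 7 2022 11:00 PM.
Oct 7 2022 11:00 PM + 3 h = Oct 8 2022 2:00 AM.
Oct 8 2022 2:00 AM + 3 h = Oct 8 2022 5:00 AM.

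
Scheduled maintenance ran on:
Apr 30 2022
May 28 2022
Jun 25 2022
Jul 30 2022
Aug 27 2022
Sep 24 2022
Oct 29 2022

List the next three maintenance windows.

These are Saturdays with 28, 28, 35, 28, 28, 35-day gaps.
Each is the final Saturday of its month — Apr 30 2022 is past the 28th, so '4th Saturday' doesn't fit.
November 2022 ends with Saturday Nov 26 2022.
December 2022 ends with Saturday Dec 31 2022.
January 2023 ends with Saturday Jan 28 2023.

Nov 26 2022, Dec 31 2022, Jan 28 2023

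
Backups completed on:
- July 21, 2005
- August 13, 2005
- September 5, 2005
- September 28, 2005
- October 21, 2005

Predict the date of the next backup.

November 13, 2005

Every event comes 23 days after the last (23, 23, 23, 23).
October 21, 2005 + 23 days = November 13, 2005.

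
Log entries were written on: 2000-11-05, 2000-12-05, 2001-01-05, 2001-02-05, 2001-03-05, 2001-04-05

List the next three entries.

2001-05-05, 2001-06-05, 2001-07-05

Each date is the 5th; the gaps (30, 31, 31, 28, 31) track the month lengths.
The rule is the 5th of each month.
Next: May 2001 → 2001-05-05.
Next: June 2001 → 2001-06-05.
Next: July 2001 → 2001-07-05.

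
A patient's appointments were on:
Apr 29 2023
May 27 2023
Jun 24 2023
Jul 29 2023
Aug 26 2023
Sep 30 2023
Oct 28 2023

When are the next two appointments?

Nov 25 2023, Dec 30 2023

Every date is a Saturday; gaps 28, 28, 35, 28, 35, 28 days.
Each is the last Saturday of its month (at least one falls on the 29th or later, ruling out '4th Saturday').
November 2023 ends with Saturday Nov 25 2023.
December 2023 ends with Saturday Dec 30 2023.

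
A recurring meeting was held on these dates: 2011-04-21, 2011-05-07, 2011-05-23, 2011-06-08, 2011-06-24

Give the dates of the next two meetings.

The spacing is 16, 16, 16, 16 days — always 16 days.
2011-06-24 + 16 days = 2011-07-10.
2011-07-10 + 16 days = 2011-07-26.

2011-07-10, 2011-07-26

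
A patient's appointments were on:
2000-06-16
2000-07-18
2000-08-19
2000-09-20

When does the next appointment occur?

Gaps between consecutive events: 32, 32, 32 days — a constant 32-day interval.
2000-09-20 + 32 days = 2000-10-22.

2000-10-22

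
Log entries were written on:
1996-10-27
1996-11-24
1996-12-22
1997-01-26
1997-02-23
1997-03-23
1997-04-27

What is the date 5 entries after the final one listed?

1997-09-28

Gaps: 28, 28, 35, 28, 28, 35 days — a mix of 28 and 35. Every date is a Sunday.
Each is the 4th Sunday of its month.
4th Sunday of May 1997: 1997-05-25.
4th Sunday of June 1997: 1997-06-22.
July 1997 — 4th Sunday is 1997-07-27.
4th Sunday of August 1997: 1997-08-24.
September 1997 — 4th Sunday is 1997-09-28.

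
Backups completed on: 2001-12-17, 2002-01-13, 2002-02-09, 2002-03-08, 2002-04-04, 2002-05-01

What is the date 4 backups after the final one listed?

Every event comes 27 days after the last (27, 27, 27, 27, 27).
2002-05-01 + 27 days = 2002-05-28.
2002-05-28 + 27 days = 2002-06-24.
2002-06-24 + 27 days = 2002-07-21.
2002-07-21 + 27 days = 2002-08-17.

2002-08-17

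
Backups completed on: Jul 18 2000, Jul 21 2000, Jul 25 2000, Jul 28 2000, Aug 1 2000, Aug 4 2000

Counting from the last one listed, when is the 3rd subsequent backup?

The gap pattern 3, 4, 3, 4, 3 repeats every 2 events.
These are the Tuesdays and Fridays of each week.
Next Tuesday: Aug 8 2000.
Next Friday: Aug 11 2000.
Next Tuesday: Aug 15 2000.

Aug 15 2000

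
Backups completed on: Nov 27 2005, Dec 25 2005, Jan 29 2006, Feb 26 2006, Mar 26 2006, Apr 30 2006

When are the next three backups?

May 28 2006, Jun 25 2006, Jul 30 2006

These are Sundays with 28, 35, 28, 28, 35-day gaps.
Each is the final Sunday of its month — Jan 29 2006 is past the 28th, so '4th Sunday' doesn't fit.
May 2006 ends with Sunday May 28 2006.
June 2006 ends with Sunday Jun 25 2006.
Last Sunday of July 2006: Jul 30 2006.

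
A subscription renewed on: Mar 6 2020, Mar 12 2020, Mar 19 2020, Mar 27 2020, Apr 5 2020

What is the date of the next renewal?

Apr 15 2020

Intervals are 6, 7, 8, 9 days — an arithmetic progression with common difference 1.
Next gap: 10 days. Apr 5 2020 + 10 days = Apr 15 2020.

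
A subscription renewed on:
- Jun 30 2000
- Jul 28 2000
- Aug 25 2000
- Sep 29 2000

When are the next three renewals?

Oct 27 2000, Nov 24 2000, Dec 29 2000

All Fridays; the gaps (28, 28, 35) vary with month length.
This is the last Friday of each month.
Last Friday of October 2000: Oct 27 2000.
Last Friday of November 2000: Nov 24 2000.
Last Friday of December 2000: Dec 29 2000.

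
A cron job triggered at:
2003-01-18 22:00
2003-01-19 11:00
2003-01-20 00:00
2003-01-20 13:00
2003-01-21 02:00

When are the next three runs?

Gaps: 13, 13, 13, 13 hours — each event is 13 hours after the previous one.
2003-01-21 02:00 + 13 h = 2003-01-21 15:00.
2003-01-21 15:00 + 13 h = 2003-01-22 04:00.
2003-01-22 04:00 + 13 h = 2003-01-22 17:00.

2003-01-21 15:00, 2003-01-22 04:00, 2003-01-22 17:00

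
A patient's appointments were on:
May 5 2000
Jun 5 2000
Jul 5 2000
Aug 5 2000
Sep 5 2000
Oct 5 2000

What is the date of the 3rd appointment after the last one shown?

Each date is the 5th; the gaps (31, 30, 31, 31, 30) track the month lengths.
The rule is the 5th of each month.
November 2000: Nov 5 2000.
Next: December 2000 → Dec 5 2000.
Next: January 2001 → Jan 5 2001.

Jan 5 2001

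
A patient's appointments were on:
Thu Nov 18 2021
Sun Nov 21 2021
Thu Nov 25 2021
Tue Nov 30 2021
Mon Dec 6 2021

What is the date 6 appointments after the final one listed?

Tue Feb 1 2022

Gaps: 3, 4, 5, 6 days — each gap is 1 larger than the previous one.
Next gap: 7 days. Mon Dec 6 2021 + 7 days = Mon Dec 13 2021.
Next gap: 8 days. Mon Dec 13 2021 + 8 days = Tue Dec 21 2021.
Next gap: 9 days. Tue Dec 21 2021 + 9 days = Thu Dec 30 2021.
Next gap: 10 days. Thu Dec 30 2021 + 10 days = Sun Jan 9 2022.
Next gap: 11 days. Sun Jan 9 2022 + 11 days = Thu Jan 20 2022.
Next gap: 12 days. Thu Jan 20 2022 + 12 days = Tue Feb 1 2022.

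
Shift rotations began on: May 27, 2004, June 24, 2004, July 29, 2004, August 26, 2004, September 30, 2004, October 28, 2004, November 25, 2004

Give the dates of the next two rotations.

Every date is a Thursday; gaps 28, 35, 28, 35, 28, 28 days.
Each is the last Thursday of its month (at least one falls on the 29th or later, ruling out '4th Thursday').
December 2004 ends with Thursday December 30, 2004.
January 2005 ends with Thursday January 27, 2005.

December 30, 2004; January 27, 2005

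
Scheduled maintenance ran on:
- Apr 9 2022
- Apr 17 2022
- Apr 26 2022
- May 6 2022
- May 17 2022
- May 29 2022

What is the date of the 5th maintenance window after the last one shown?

Intervals are 8, 9, 10, 11, 12 days — an arithmetic progression with common difference 1.
Next gap: 13 days. May 29 2022 + 13 days = Jun 11 2022.
Next gap: 14 days. Jun 11 2022 + 14 days = Jun 25 2022.
Next gap: 15 days. Jun 25 2022 + 15 days = Jul 10 2022.
Next gap: 16 days. Jul 10 2022 + 16 days = Jul 26 2022.
Next gap: 17 days. Jul 26 2022 + 17 days = Aug 12 2022.

Aug 12 2022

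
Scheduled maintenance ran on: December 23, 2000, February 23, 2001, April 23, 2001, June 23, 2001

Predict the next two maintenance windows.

August 23, 2001; October 23, 2001

Gaps: 62, 59, 61 days — not constant. Every event is on the 23rd of the month.
Pattern: the 23rd of every 2 months.
Next: August 2001 → August 23, 2001.
October 2001: October 23, 2001.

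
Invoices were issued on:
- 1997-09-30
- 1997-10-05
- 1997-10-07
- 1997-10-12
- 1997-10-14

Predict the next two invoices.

Gaps: 5, 2, 5, 2 days — not constant, but cyclic with period 2.
The events fall on every Tuesday and Sunday.
The following Sunday is 1997-10-19.
Next Tuesday: 1997-10-21.

1997-10-19, 1997-10-21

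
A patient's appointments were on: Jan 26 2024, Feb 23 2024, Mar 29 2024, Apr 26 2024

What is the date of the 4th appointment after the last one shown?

Every date is a Friday; gaps 28, 35, 28 days.
Each is the last Friday of its month (at least one falls on the 29th or later, ruling out '4th Friday').
Last Friday of May 2024: May 31 2024.
Last Friday of June 2024: Jun 28 2024.
Last Friday of July 2024: Jul 26 2024.
Last Friday of August 2024: Aug 30 2024.

Aug 30 2024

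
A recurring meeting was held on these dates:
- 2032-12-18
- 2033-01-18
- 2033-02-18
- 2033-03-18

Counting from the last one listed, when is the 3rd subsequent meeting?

2033-06-18

Gaps: 31, 31, 28 days — not constant. Every event is on the 18th of the month.
Pattern: the 18th of each month.
Next: April 2033 → 2033-04-18.
Next: May 2033 → 2033-05-18.
Next: June 2033 → 2033-06-18.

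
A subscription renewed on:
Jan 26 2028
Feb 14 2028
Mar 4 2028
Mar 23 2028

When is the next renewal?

Apr 11 2028

Every event comes 19 days after the last (19, 19, 19).
Mar 23 2028 + 19 days = Apr 11 2028.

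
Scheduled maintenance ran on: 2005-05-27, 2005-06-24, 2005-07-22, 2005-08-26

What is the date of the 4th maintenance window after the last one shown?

2005-12-23

Gaps: 28, 28, 35 days — a mix of 28 and 35. Every date is a Friday.
Each is the 4th Friday of its month.
September 2005 — 4th Friday is 2005-09-23.
October 2005 — 4th Friday is 2005-10-28.
4th Friday of November 2005: 2005-11-25.
4th Friday of December 2005: 2005-12-23.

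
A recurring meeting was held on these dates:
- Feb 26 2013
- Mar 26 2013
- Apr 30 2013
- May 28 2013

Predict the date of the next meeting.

Every date is a Tuesday; gaps 28, 35, 28 days.
Each is the last Tuesday of its month (at least one falls on the 29th or later, ruling out '4th Tuesday').
Last Tuesday of June 2013: Jun 25 2013.

Jun 25 2013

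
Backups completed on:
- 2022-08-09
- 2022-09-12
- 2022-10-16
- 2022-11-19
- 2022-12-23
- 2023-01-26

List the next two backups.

The spacing is 34, 34, 34, 34, 34 days — always 34 days.
2023-01-26 + 34 days = 2023-03-01.
2023-03-01 + 34 days = 2023-04-04.

2023-03-01, 2023-04-04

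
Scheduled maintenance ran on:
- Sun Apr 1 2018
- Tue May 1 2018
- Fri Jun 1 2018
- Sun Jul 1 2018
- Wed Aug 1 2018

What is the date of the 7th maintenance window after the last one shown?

Fri Mar 1 2019

Gaps: 30, 31, 30, 31 days — not constant. Every event is on the 1st of the month.
Pattern: the 1st of each month.
September 2018: Sat Sep 1 2018.
Next: October 2018 → Mon Oct 1 2018.
November 2018: Thu Nov 1 2018.
December 2018: Sat Dec 1 2018.
Next: January 2019 → Tue Jan 1 2019.
Next: February 2019 → Fri Feb 1 2019.
Next: March 2019 → Fri Mar 1 2019.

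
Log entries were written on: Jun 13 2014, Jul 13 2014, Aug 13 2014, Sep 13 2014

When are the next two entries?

Gaps: 30, 31, 31 days — not constant. Every event is on the 13th of the month.
Pattern: the 13th of each month.
October 2014: Oct 13 2014.
November 2014: Nov 13 2014.

Oct 13 2014, Nov 13 2014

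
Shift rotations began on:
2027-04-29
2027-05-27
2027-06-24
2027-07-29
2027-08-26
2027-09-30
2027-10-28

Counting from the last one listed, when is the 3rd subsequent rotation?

2028-01-27

All Thursdays; the gaps (28, 28, 35, 28, 35, 28) vary with month length.
This is the last Thursday of each month.
Last Thursday of November 2027: 2027-11-25.
Last Thursday of December 2027: 2027-12-30.
Last Thursday of January 2028: 2028-01-27.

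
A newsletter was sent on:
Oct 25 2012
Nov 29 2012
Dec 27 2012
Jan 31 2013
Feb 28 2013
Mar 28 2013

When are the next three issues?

These are Thursdays with 35, 28, 35, 28, 28-day gaps.
Each is the final Thursday of its month — Nov 29 2012 is past the 28th, so '4th Thursday' doesn't fit.
Last Thursday of April 2013: Apr 25 2013.
May 2013 ends with Thursday May 30 2013.
Last Thursday of June 2013: Jun 27 2013.

Apr 25 2013, May 30 2013, Jun 27 2013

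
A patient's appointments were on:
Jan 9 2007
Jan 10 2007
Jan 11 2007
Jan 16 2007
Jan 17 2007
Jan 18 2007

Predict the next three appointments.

Every event lands on a Tuesday or Wednesday or Thursday (gaps cycle 1, 1, 5, 1, 1).
So the schedule is: every Tuesday, Wednesday and Thursday.
The following Tuesday is Jan 23 2007.
The following Wednesday is Jan 24 2007.
The following Thursday is Jan 25 2007.

Jan 23 2007, Jan 24 2007, Jan 25 2007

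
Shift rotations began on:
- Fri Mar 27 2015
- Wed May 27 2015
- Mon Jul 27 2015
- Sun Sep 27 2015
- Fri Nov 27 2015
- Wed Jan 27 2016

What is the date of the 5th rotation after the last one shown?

Each date is the 27th; the gaps (61, 61, 62, 61, 61) track the month lengths.
The rule is the 27th of every 2 months.
March 2016: Sun Mar 27 2016.
May 2016: Fri May 27 2016.
Next: July 2016 → Wed Jul 27 2016.
Next: September 2016 → Tue Sep 27 2016.
November 2016: Sun Nov 27 2016.

Sun Nov 27 2016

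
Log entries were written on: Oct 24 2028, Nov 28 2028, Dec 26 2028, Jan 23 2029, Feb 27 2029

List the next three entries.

Gaps: 35, 28, 28, 35 days — a mix of 28 and 35. Every date is a Tuesday.
Each is the 4th Tuesday of its month.
4th Tuesday of March 2029: Mar 27 2029.
April 2029 — 4th Tuesday is Apr 24 2029.
May 2029 — 4th Tuesday is May 22 2029.

Mar 27 2029, Apr 24 2029, May 22 2029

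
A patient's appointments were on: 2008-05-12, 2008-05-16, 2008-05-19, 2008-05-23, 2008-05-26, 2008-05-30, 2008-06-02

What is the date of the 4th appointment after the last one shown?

2008-06-16

The gap pattern 4, 3, 4, 3, 4, 3 repeats every 2 events.
These are the Mondays and Fridays of each week.
Next Friday: 2008-06-06.
The following Monday is 2008-06-09.
The following Friday is 2008-06-13.
Next Monday: 2008-06-16.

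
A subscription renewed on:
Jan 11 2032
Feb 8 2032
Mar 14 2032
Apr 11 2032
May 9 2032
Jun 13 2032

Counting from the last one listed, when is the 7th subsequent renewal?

Gaps: 28, 35, 28, 28, 35 days — a mix of 28 and 35. Every date is a Sunday.
Each is the 2nd Sunday of its month.
July 2032 — 2nd Sunday is Jul 11 2032.
2nd Sunday of August 2032: Aug 8 2032.
September 2032 — 2nd Sunday is Sep 12 2032.
2nd Sunday of October 2032: Oct 10 2032.
2nd Sunday of November 2032: Nov 14 2032.
2nd Sunday of December 2032: Dec 12 2032.
2nd Sunday of January 2033: Jan 9 2033.

Jan 9 2033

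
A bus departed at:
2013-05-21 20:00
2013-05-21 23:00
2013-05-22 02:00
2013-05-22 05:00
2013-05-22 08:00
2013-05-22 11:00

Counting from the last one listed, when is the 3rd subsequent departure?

2013-05-22 20:00

Gaps: 3, 3, 3, 3, 3 hours — each event is 3 hours after the previous one.
2013-05-22 11:00 + 3 h = 2013-05-22 14:00.
2013-05-22 14:00 + 3 h = 2013-05-22 17:00.
2013-05-22 17:00 + 3 h = 2013-05-22 20:00.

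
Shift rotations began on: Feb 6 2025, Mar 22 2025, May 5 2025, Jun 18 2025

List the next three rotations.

Aug 1 2025, Sep 14 2025, Oct 28 2025

Gaps between consecutive events: 44, 44, 44 days — a constant 44-day interval.
Jun 18 2025 + 44 days = Aug 1 2025.
Aug 1 2025 + 44 days = Sep 14 2025.
Sep 14 2025 + 44 days = Oct 28 2025.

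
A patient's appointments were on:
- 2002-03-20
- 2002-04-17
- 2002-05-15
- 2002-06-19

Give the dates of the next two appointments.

2002-07-17, 2002-08-21

All dates are Wednesdays, 28, 28, 35 days apart.
Specifically, the 3rd Wednesday of each month.
3rd Wednesday of July 2002: 2002-07-17.
August 2002 — 3rd Wednesday is 2002-08-21.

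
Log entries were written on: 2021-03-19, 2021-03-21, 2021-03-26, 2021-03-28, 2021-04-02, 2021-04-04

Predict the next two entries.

2021-04-09, 2021-04-11

Gaps: 2, 5, 2, 5, 2 days — not constant, but cyclic with period 2.
The events fall on every Friday and Sunday.
The following Friday is 2021-04-09.
The following Sunday is 2021-04-11.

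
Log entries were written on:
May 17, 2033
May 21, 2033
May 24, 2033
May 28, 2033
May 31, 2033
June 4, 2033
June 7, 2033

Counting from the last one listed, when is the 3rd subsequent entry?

The gap pattern 4, 3, 4, 3, 4, 3 repeats every 2 events.
These are the Tuesdays and Saturdays of each week.
Next Saturday: June 11, 2033.
Next Tuesday: June 14, 2033.
Next Saturday: June 18, 2033.

June 18, 2033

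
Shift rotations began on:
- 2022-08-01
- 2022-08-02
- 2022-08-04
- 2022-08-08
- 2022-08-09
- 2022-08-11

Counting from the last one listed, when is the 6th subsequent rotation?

Every event lands on a Monday or Tuesday or Thursday (gaps cycle 1, 2, 4, 1, 2).
So the schedule is: every Monday, Tuesday and Thursday.
Next Monday: 2022-08-15.
Next Tuesday: 2022-08-16.
The following Thursday is 2022-08-18.
Next Monday: 2022-08-22.
Next Tuesday: 2022-08-23.
Next Thursday: 2022-08-25.

2022-08-25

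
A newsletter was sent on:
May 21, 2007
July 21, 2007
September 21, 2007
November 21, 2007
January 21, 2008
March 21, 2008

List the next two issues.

May 21, 2008; July 21, 2008

The day-of-month is always 21 (61, 62, 61, 61, 60 days between events).
So this recurs on the 21st of every 2 months.
Next: May 2008 → May 21, 2008.
July 2008: July 21, 2008.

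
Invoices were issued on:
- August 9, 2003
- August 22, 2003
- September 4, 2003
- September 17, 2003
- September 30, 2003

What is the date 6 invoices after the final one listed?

Every event comes 13 days after the last (13, 13, 13, 13).
September 30, 2003 + 13 days = October 13, 2003.
October 13, 2003 + 13 days = October 26, 2003.
October 26, 2003 + 13 days = November 8, 2003.
November 8, 2003 + 13 days = November 21, 2003.
November 21, 2003 + 13 days = December 4, 2003.
December 4, 2003 + 13 days = December 17, 2003.

December 17, 2003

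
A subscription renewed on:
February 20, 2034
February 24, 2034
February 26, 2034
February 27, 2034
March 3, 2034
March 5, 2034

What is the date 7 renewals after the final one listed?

March 20, 2034

Every event lands on a Monday or Friday or Sunday (gaps cycle 4, 2, 1, 4, 2).
So the schedule is: every Monday, Friday and Sunday.
The following Monday is March 6, 2034.
Next Friday: March 10, 2034.
Next Sunday: March 12, 2034.
The following Monday is March 13, 2034.
Next Friday: March 17, 2034.
The following Sunday is March 19, 2034.
The following Monday is March 20, 2034.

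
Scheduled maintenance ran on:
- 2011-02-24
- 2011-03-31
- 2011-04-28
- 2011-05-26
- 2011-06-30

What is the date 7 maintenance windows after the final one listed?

2012-01-26

All Thursdays; the gaps (35, 28, 28, 35) vary with month length.
This is the last Thursday of each month.
July 2011 ends with Thursday 2011-07-28.
Last Thursday of August 2011: 2011-08-25.
September 2011 ends with Thursday 2011-09-29.
October 2011 ends with Thursday 2011-10-27.
Last Thursday of November 2011: 2011-11-24.
December 2011 ends with Thursday 2011-12-29.
January 2012 ends with Thursday 2012-01-26.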